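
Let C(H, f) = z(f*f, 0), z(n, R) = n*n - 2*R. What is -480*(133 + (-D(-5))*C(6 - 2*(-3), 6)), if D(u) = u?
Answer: -3174240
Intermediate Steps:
z(n, R) = n² - 2*R
C(H, f) = f⁴ (C(H, f) = (f*f)² - 2*0 = (f²)² + 0 = f⁴ + 0 = f⁴)
-480*(133 + (-D(-5))*C(6 - 2*(-3), 6)) = -480*(133 - 1*(-5)*6⁴) = -480*(133 + 5*1296) = -480*(133 + 6480) = -480*6613 = -3174240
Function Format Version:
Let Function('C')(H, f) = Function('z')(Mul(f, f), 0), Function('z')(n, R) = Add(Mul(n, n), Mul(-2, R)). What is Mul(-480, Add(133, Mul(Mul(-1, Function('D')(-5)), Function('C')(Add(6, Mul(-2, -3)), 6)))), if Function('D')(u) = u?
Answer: -3174240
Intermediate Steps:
Function('z')(n, R) = Add(Pow(n, 2), Mul(-2, R))
Function('C')(H, f) = Pow(f, 4) (Function('C')(H, f) = Add(Pow(Mul(f, f), 2), Mul(-2, 0)) = Add(Pow(Pow(f, 2), 2), 0) = Add(Pow(f, 4), 0) = Pow(f, 4))
Mul(-480, Add(133, Mul(Mul(-1, Function('D')(-5)), Function('C')(Add(6, Mul(-2, -3)), 6)))) = Mul(-480, Add(133, Mul(Mul(-1, -5), Pow(6, 4)))) = Mul(-480, Add(133, Mul(5, 1296))) = Mul(-480, Add(133, 6480)) = Mul(-480, 6613) = -3174240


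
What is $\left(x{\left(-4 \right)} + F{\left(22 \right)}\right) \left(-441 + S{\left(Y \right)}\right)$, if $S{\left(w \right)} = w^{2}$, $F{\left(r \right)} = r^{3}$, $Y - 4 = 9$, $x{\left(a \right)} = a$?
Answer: $-2895168$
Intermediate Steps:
$Y = 13$ ($Y = 4 + 9 = 13$)
$\left(x{\left(-4 \right)} + F{\left(22 \right)}\right) \left(-441 + S{\left(Y \right)}\right) = \left(-4 + 22^{3}\right) \left(-441 + 13^{2}\right) = \left(-4 + 10648\right) \left(-441 + 169\right) = 10644 \left(-272\right) = -2895168$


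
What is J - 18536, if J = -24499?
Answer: -43035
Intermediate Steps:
J - 18536 = -24499 - 18536 = -43035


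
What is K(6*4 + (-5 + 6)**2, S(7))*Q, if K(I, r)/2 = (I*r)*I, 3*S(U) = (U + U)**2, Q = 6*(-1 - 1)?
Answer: -980000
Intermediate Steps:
Q = -12 (Q = 6*(-2) = -12)
S(U) = 4*U**2/3 (S(U) = (U + U)**2/3 = (2*U)**2/3 = (4*U**2)/3 = 4*U**2/3)
K(I, r) = 2*r*I**2 (K(I, r) = 2*((I*r)*I) = 2*(r*I**2) = 2*r*I**2)
K(6*4 + (-5 + 6)**2, S(7))*Q = (2*((4/3)*7**2)*(6*4 + (-5 + 6)**2)**2)*(-12) = (2*((4/3)*49)*(24 + 1**2)**2)*(-12) = (2*(196/3)*(24 + 1)**2)*(-12) = (2*(196/3)*25**2)*(-12) = (2*(196/3)*625)*(-12) = (245000/3)*(-12) = -980000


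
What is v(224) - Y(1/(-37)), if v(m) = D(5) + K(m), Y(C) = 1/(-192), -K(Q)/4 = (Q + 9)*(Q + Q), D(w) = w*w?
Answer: -80162111/192 ≈ -4.1751e+5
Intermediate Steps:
D(w) = w²
K(Q) = -8*Q*(9 + Q) (K(Q) = -4*(Q + 9)*(Q + Q) = -4*(9 + Q)*2*Q = -8*Q*(9 + Q))
Y(C) = -1/192
v(m) = 25 - 8*m*(9 + m) (v(m) = 5² - 8*m*(9 + m) = 25 - 8*m*(9 + m))
v(224) - Y(1/(-37)) = (25 - 8*224*(9 + 224)) - 1*(-1/192) = (25 - 8*224*233) + 1/192 = (25 - 417536) + 1/192 = -417511 + 1/192 = -80162111/192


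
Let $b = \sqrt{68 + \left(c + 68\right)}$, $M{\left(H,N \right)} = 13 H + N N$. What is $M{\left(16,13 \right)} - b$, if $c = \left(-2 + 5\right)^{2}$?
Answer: $377 - \sqrt{145} \approx 364.96$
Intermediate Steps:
$M{\left(H,N \right)} = N^{2} + 13 H$ ($M{\left(H,N \right)} = 13 H + N^{2} = N^{2} + 13 H$)
$c = 9$ ($c = 3^{2} = 9$)
$b = \sqrt{145}$ ($b = \sqrt{68 + \left(9 + 68\right)} = \sqrt{68 + 77} = \sqrt{145} \approx 12.042$)
$M{\left(16,13 \right)} - b = \left(13^{2} + 13 \cdot 16\right) - \sqrt{145} = \left(169 + 208\right) - \sqrt{145} = 377 - \sqrt{145}$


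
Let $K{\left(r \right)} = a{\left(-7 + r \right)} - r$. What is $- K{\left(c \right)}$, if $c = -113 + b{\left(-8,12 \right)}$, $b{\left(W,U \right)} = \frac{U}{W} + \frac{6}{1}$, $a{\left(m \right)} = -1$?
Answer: $- \frac{215}{2} \approx -107.5$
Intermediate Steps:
$b{\left(W,U \right)} = 6 + \frac{U}{W}$ ($b{\left(W,U \right)} = \frac{U}{W} + 6 \cdot 1 = \frac{U}{W} + 6 = 6 + \frac{U}{W}$)
$c = - \frac{217}{2}$ ($c = -113 + \left(6 + \frac{12}{-8}\right) = -113 + \left(6 + 12 \left(- \frac{1}{8}\right)\right) = -113 + \left(6 - \frac{3}{2}\right) = -113 + \frac{9}{2} = - \frac{217}{2} \approx -108.5$)
$K{\left(r \right)} = -1 - r$
$- K{\left(c \right)} = - (-1 - - \frac{217}{2}) = - (-1 + \frac{217}{2}) = \left(-1\right) \frac{215}{2} = - \frac{215}{2}$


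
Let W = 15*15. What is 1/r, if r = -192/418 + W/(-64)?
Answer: -13376/53169 ≈ -0.25157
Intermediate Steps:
W = 225
r = -53169/13376 (r = -192/418 + 225/(-64) = -192*1/418 + 225*(-1/64) = -96/209 - 225/64 = -53169/13376 ≈ -3.9750)
1/r = 1/(-53169/13376) = -13376/53169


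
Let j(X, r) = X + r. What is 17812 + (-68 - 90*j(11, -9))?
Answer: 17564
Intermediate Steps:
17812 + (-68 - 90*j(11, -9)) = 17812 + (-68 - 90*(11 - 9)) = 17812 + (-68 - 90*2) = 17812 + (-68 - 180) = 17812 - 248 = 17564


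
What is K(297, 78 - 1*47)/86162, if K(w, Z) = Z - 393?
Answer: -181/43081 ≈ -0.0042014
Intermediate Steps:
K(w, Z) = -393 + Z
K(297, 78 - 1*47)/86162 = (-393 + (78 - 1*47))/86162 = (-393 + (78 - 47))*(1/86162) = (-393 + 31)*(1/86162) = -362*1/86162 = -181/43081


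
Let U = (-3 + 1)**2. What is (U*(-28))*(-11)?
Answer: 1232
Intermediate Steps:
U = 4 (U = (-2)**2 = 4)
(U*(-28))*(-11) = (4*(-28))*(-11) = -112*(-11) = 1232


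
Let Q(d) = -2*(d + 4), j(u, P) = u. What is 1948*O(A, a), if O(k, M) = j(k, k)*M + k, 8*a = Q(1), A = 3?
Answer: -1461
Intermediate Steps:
Q(d) = -8 - 2*d (Q(d) = -2*(4 + d) = -8 - 2*d)
a = -5/4 (a = (-8 - 2*1)/8 = (-8 - 2)/8 = (⅛)*(-10) = -5/4 ≈ -1.2500)
O(k, M) = k + M*k (O(k, M) = k*M + k = M*k + k = k + M*k)
1948*O(A, a) = 1948*(3*(1 - 5/4)) = 1948*(3*(-¼)) = 1948*(-¾) = -1461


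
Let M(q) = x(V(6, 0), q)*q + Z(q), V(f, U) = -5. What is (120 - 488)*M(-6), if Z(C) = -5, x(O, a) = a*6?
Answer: -77648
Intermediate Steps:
x(O, a) = 6*a
M(q) = -5 + 6*q² (M(q) = (6*q)*q - 5 = 6*q² - 5 = -5 + 6*q²)
(120 - 488)*M(-6) = (120 - 488)*(-5 + 6*(-6)²) = -368*(-5 + 6*36) = -368*(-5 + 216) = -368*211 = -77648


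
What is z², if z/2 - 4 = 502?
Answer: 1024144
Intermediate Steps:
z = 1012 (z = 8 + 2*502 = 8 + 1004 = 1012)
z² = 1012² = 1024144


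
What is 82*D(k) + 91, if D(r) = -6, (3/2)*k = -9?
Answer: -401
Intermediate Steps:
k = -6 (k = (⅔)*(-9) = -6)
82*D(k) + 91 = 82*(-6) + 91 = -492 + 91 = -401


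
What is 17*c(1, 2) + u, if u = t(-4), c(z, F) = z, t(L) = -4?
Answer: 13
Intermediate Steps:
u = -4
17*c(1, 2) + u = 17*1 - 4 = 17 - 4 = 13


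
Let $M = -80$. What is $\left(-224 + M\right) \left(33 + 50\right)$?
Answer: $-25232$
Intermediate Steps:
$\left(-224 + M\right) \left(33 + 50\right) = \left(-224 - 80\right) \left(33 + 50\right) = \left(-304\right) 83 = -25232$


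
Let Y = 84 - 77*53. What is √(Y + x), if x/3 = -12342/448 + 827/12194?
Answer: I*√9705397448110/48776 ≈ 63.871*I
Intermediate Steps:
x = -16085127/195104 (x = 3*(-12342/448 + 827/12194) = 3*(-12342*1/448 + 827*(1/12194)) = 3*(-6171/224 + 827/12194) = 3*(-5361709/195104) = -16085127/195104 ≈ -82.444)
Y = -3997 (Y = 84 - 4081 = -3997)
√(Y + x) = √(-3997 - 16085127/195104) = √(-795915815/195104) = I*√9705397448110/48776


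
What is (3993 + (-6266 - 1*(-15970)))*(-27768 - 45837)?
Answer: -1008167685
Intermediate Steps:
(3993 + (-6266 - 1*(-15970)))*(-27768 - 45837) = (3993 + (-6266 + 15970))*(-73605) = (3993 + 9704)*(-73605) = 13697*(-73605) = -1008167685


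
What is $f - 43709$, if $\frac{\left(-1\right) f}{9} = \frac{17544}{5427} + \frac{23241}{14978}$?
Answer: $- \frac{131718988115}{3010578} \approx -43752.0$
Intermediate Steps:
$f = - \frac{129634313}{3010578}$ ($f = - 9 \left(\frac{17544}{5427} + \frac{23241}{14978}\right) = - 9 \left(17544 \cdot \frac{1}{5427} + 23241 \cdot \frac{1}{14978}\right) = - 9 \left(\frac{5848}{1809} + \frac{23241}{14978}\right) = \left(-9\right) \frac{129634313}{27095202} = - \frac{129634313}{3010578} \approx -43.06$)
$f - 43709 = - \frac{129634313}{3010578} - 43709 = - \frac{131718988115}{3010578}$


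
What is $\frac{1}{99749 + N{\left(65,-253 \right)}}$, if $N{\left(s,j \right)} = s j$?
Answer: $\frac{1}{83304} \approx 1.2004 \cdot 10^{-5}$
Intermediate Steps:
$N{\left(s,j \right)} = j s$
$\frac{1}{99749 + N{\left(65,-253 \right)}} = \frac{1}{99749 - 16445} = \frac{1}{83304}$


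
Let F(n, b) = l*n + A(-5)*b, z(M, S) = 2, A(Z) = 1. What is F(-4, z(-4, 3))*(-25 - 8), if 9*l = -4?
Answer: -374/3 ≈ -124.67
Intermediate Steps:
l = -4/9 (l = (⅑)*(-4) = -4/9 ≈ -0.44444)
F(n, b) = b - 4*n/9 (F(n, b) = -4*n/9 + 1*b = -4*n/9 + b = b - 4*n/9)
F(-4, z(-4, 3))*(-25 - 8) = (2 - 4/9*(-4))*(-25 - 8) = (2 + 16/9)*(-33) = (34/9)*(-33) = -374/3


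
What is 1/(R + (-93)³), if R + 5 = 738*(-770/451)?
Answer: -1/805622 ≈ -1.2413e-6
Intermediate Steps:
R = -1265 (R = -5 + 738*(-770/451) = -5 + 738*(-770*1/451) = -5 + 738*(-70/41) = -5 - 1260 = -1265)
1/(R + (-93)³) = 1/(-1265 + (-93)³) = 1/(-1265 - 804357) = 1/(-805622) = -1/805622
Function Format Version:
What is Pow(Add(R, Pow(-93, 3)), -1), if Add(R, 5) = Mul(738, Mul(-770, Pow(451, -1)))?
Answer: Rational(-1, 805622) ≈ -1.2413e-6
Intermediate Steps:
R = -1265 (R = Add(-5, Mul(738, Mul(-770, Pow(451, -1)))) = Add(-5, Mul(738, Mul(-770, Rational(1, 451)))) = Add(-5, Mul(738, Rational(-70, 41))) = Add(-5, -1260) = -1265)
Pow(Add(R, Pow(-93, 3)), -1) = Pow(Add(-1265, Pow(-93, 3)), -1) = Pow(Add(-1265, -804357), -1) = Pow(-805622, -1) = Rational(-1, 805622)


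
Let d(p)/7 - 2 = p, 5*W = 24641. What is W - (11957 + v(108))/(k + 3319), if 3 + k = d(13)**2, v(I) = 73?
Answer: 353316431/71705 ≈ 4927.4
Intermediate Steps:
W = 24641/5 (W = (1/5)*24641 = 24641/5 ≈ 4928.2)
d(p) = 14 + 7*p
k = 11022 (k = -3 + (14 + 7*13)**2 = -3 + (14 + 91)**2 = -3 + 105**2 = -3 + 11025 = 11022)
W - (11957 + v(108))/(k + 3319) = 24641/5 - (11957 + 73)/(11022 + 3319) = 24641/5 - 12030/14341 = 353316431/71705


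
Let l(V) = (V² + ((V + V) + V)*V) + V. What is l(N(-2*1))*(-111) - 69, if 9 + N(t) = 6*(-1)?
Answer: -98304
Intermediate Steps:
N(t) = -15 (N(t) = -9 + 6*(-1) = -9 - 6 = -15)
l(V) = V + 4*V² (l(V) = (V² + (2*V + V)*V) + V = (V² + (3*V)*V) + V = (V² + 3*V²) + V = 4*V² + V = V + 4*V²)
l(N(-2*1))*(-111) - 69 = -15*(1 + 4*(-15))*(-111) - 69 = -15*(1 - 60)*(-111) - 69 = -15*(-59)*(-111) - 69 = 885*(-111) - 69 = -98235 - 69 = -98304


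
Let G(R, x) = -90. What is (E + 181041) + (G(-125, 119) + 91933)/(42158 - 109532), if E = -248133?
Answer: -4520348251/67374 ≈ -67093.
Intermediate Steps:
(E + 181041) + (G(-125, 119) + 91933)/(42158 - 109532) = (-248133 + 181041) + (-90 + 91933)/(42158 - 109532) = -67092 + 91843/(-67374) = -67092 + 91843*(-1/67374) = -67092 - 91843/67374 = -4520348251/67374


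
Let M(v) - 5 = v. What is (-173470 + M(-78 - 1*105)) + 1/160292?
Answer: -27834385215/160292 ≈ -1.7365e+5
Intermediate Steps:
M(v) = 5 + v
(-173470 + M(-78 - 1*105)) + 1/160292 = (-173470 + (5 + (-78 - 1*105))) + 1/160292 = (-173470 + (5 + (-78 - 105))) + 1/160292 = (-173470 + (5 - 183)) + 1/160292 = (-173470 - 178) + 1/160292 = -173648 + 1/160292 = -27834385215/160292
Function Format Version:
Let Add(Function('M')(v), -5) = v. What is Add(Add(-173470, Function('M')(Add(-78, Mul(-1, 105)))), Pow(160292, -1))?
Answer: Rational(-27834385215, 160292) ≈ -1.7365e+5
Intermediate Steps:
Function('M')(v) = Add(5, v)
Add(Add(-173470, Function('M')(Add(-78, Mul(-1, 105)))), Pow(160292, -1)) = Add(Add(-173470, Add(5, Add(-78, Mul(-1, 105)))), Pow(160292, -1)) = Add(Add(-173470, Add(5, Add(-78, -105))), Rational(1, 160292)) = Add(Add(-173470, Add(5, -183)), Rational(1, 160292)) = Add(Add(-173470, -178), Rational(1, 160292)) = Add(-173648, Rational(1, 160292)) = Rational(-27834385215, 160292)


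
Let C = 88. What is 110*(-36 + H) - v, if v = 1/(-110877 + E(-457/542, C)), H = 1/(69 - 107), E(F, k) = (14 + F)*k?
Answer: -2238814221236/564944157 ≈ -3962.9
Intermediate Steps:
E(F, k) = k*(14 + F)
H = -1/38 (H = 1/(-38) = -1/38 ≈ -0.026316)
v = -271/29733903 (v = 1/(-110877 + 88*(14 - 457/542)) = 1/(-110877 + 88*(7131/542)) = 1/(-110877 + 313764/271) = 1/(-29733903/271) = -271/29733903 ≈ -9.1142e-6)
110*(-36 + H) - v = 110*(-36 - 1/38) - 1*(-271/29733903) = 110*(-1369/38) + 271/29733903 = -75295/19 + 271/29733903 = -2238814221236/564944157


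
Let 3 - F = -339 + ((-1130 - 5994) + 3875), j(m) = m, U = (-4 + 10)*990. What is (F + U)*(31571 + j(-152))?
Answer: 299454489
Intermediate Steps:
U = 5940 (U = 6*990 = 5940)
F = 3591 (F = 3 - (-339 + ((-1130 - 5994) + 3875)) = 3 - (-339 + (-7124 + 3875)) = 3 - (-339 - 3249) = 3 - 1*(-3588) = 3 + 3588 = 3591)
(F + U)*(31571 + j(-152)) = (3591 + 5940)*(31571 - 152) = 9531*31419 = 299454489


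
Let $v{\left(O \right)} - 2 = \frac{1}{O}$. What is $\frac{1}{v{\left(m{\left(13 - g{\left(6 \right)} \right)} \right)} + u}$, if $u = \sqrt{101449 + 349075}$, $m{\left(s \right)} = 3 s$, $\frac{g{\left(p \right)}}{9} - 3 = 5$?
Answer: $- \frac{62481}{14114341787} + \frac{62658 \sqrt{112631}}{14114341787} \approx 0.0014854$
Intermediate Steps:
$g{\left(p \right)} = 72$ ($g{\left(p \right)} = 27 + 9 \cdot 5 = 27 + 45 = 72$)
$v{\left(O \right)} = 2 + \frac{1}{O}$
$u = 2 \sqrt{112631}$ ($u = \sqrt{450524} = 2 \sqrt{112631} \approx 671.21$)
$\frac{1}{v{\left(m{\left(13 - g{\left(6 \right)} \right)} \right)} + u} = \frac{1}{\left(2 + \frac{1}{3 \left(13 - 72\right)}\right) + 2 \sqrt{112631}} = \frac{1}{\left(2 + \frac{1}{3 \left(-59\right)}\right) + 2 \sqrt{112631}} = \frac{1}{\left(2 + \frac{1}{-177}\right) + 2 \sqrt{112631}} = \frac{1}{\left(2 - \frac{1}{177}\right) + 2 \sqrt{112631}} = \frac{1}{\frac{353}{177} + 2 \sqrt{112631}}$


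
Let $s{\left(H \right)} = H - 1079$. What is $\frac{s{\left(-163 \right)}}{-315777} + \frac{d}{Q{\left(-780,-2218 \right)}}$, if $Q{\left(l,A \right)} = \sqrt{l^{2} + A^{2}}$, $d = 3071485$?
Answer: $\frac{414}{105259} + \frac{3071485 \sqrt{1381981}}{2763962} \approx 1306.4$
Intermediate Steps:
$s{\left(H \right)} = -1079 + H$
$Q{\left(l,A \right)} = \sqrt{A^{2} + l^{2}}$
$\frac{s{\left(-163 \right)}}{-315777} + \frac{d}{Q{\left(-780,-2218 \right)}} = \frac{-1079 - 163}{-315777} + \frac{3071485}{\sqrt{\left(-2218\right)^{2} + \left(-780\right)^{2}}} = \left(-1242\right) \left(- \frac{1}{315777}\right) + \frac{3071485}{\sqrt{4919524 + 608400}} = \frac{414}{105259} + \frac{3071485}{\sqrt{5527924}} = \frac{414}{105259} + \frac{3071485}{2 \sqrt{1381981}} = \frac{414}{105259} + 3071485 \frac{\sqrt{1381981}}{2763962} = \frac{414}{105259} + \frac{3071485 \sqrt{1381981}}{2763962}$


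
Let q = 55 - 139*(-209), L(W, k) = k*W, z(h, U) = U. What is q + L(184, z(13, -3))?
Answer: 28554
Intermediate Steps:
L(W, k) = W*k
q = 29106 (q = 55 + 29051 = 29106)
q + L(184, z(13, -3)) = 29106 + 184*(-3) = 29106 - 552 = 28554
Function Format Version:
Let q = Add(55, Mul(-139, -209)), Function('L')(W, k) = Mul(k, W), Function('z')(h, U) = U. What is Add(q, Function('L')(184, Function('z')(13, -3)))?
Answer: 28554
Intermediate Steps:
Function('L')(W, k) = Mul(W, k)
q = 29106 (q = Add(55, 29051) = 29106)
Add(q, Function('L')(184, Function('z')(13, -3))) = Add(29106, Mul(184, -3)) = Add(29106, -552) = 28554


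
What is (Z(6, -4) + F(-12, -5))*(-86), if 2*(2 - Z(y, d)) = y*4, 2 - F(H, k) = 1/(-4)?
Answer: 1333/2 ≈ 666.50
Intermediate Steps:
F(H, k) = 9/4 (F(H, k) = 2 - 1/(-4) = 2 - 1*(-1/4) = 2 + 1/4 = 9/4)
Z(y, d) = 2 - 2*y (Z(y, d) = 2 - y*4/2 = 2 - 2*y)
(Z(6, -4) + F(-12, -5))*(-86) = ((2 - 2*6) + 9/4)*(-86) = ((2 - 12) + 9/4)*(-86) = (-10 + 9/4)*(-86) = -31/4*(-86) = 1333/2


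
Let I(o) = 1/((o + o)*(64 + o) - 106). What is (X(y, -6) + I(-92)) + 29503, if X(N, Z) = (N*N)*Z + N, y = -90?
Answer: -96817601/5046 ≈ -19187.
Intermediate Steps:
X(N, Z) = N + Z*N² (X(N, Z) = N²*Z + N = Z*N² + N = N + Z*N²)
I(o) = 1/(-106 + 2*o*(64 + o)) (I(o) = 1/((2*o)*(64 + o) - 106) = 1/(2*o*(64 + o) - 106) = 1/(-106 + 2*o*(64 + o)))
(X(y, -6) + I(-92)) + 29503 = (-90*(1 - 90*(-6)) + 1/(2*(-53 + (-92)² + 64*(-92)))) + 29503 = (-90*(1 + 540) + 1/(2*(-53 + 8464 - 5888))) + 29503 = (-90*541 + (½)/2523) + 29503 = (-48690 + (½)*(1/2523)) + 29503 = (-48690 + 1/5046) + 29503 = -245689739/5046 + 29503 = -96817601/5046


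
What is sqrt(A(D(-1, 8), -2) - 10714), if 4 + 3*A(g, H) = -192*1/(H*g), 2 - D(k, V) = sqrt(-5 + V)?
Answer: sqrt(-192588 + 96438*sqrt(3))/(3*sqrt(2 - sqrt(3))) ≈ 102.94*I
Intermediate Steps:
D(k, V) = 2 - sqrt(-5 + V)
A(g, H) = -4/3 - 64/(H*g) (A(g, H) = -4/3 + (-192*1/(H*g))/3 = -4/3 + (-192/(H*g))/3 = -4/3 - 64/(H*g))
sqrt(A(D(-1, 8), -2) - 10714) = sqrt((-4/3 - 64/(-2*(2 - sqrt(-5 + 8)))) - 10714) = sqrt((-4/3 - 64*(-1/2)/(2 - sqrt(3))) - 10714) = sqrt((-4/3 + 32/(2 - sqrt(3))) - 10714) = sqrt(-32146/3 + 32/(2 - sqrt(3)))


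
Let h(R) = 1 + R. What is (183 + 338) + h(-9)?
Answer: 513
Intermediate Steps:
(183 + 338) + h(-9) = (183 + 338) + (1 - 9) = 521 - 8 = 513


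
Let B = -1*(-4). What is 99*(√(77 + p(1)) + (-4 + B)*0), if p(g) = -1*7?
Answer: 99*√70 ≈ 828.29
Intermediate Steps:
p(g) = -7
B = 4
99*(√(77 + p(1)) + (-4 + B)*0) = 99*(√(77 - 7) + (-4 + 4)*0) = 99*(√70 + 0*0) = 99*(√70 + 0) = 99*√70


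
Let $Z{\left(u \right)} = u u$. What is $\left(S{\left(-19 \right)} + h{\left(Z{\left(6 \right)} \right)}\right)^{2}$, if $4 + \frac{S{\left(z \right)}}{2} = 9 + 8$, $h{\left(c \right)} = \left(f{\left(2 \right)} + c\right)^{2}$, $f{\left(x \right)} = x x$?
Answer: $2643876$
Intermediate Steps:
$f{\left(x \right)} = x^{2}$
$Z{\left(u \right)} = u^{2}$
$h{\left(c \right)} = \left(4 + c\right)^{2}$ ($h{\left(c \right)} = \left(2^{2} + c\right)^{2} = \left(4 + c\right)^{2}$)
$S{\left(z \right)} = 26$ ($S{\left(z \right)} = -8 + 2 \left(9 + 8\right) = -8 + 2 \cdot 17 = -8 + 34 = 26$)
$\left(S{\left(-19 \right)} + h{\left(Z{\left(6 \right)} \right)}\right)^{2} = \left(26 + \left(4 + 6^{2}\right)^{2}\right)^{2} = \left(26 + \left(4 + 36\right)^{2}\right)^{2} = \left(26 + 40^{2}\right)^{2} = \left(26 + 1600\right)^{2} = 1626^{2} = 2643876$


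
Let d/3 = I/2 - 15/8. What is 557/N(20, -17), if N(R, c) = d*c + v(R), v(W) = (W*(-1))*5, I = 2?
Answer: -4456/443 ≈ -10.059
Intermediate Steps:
v(W) = -5*W (v(W) = -W*5 = -5*W)
d = -21/8 (d = 3*(2/2 - 15/8) = 3*(2*(½) - 15*⅛) = 3*(1 - 15/8) = 3*(-7/8) = -21/8 ≈ -2.6250)
N(R, c) = -5*R - 21*c/8 (N(R, c) = -21*c/8 - 5*R = -5*R - 21*c/8)
557/N(20, -17) = 557/(-5*20 - 21/8*(-17)) = 557/(-100 + 357/8) = 557/(-443/8) = 557*(-8/443) = -4456/443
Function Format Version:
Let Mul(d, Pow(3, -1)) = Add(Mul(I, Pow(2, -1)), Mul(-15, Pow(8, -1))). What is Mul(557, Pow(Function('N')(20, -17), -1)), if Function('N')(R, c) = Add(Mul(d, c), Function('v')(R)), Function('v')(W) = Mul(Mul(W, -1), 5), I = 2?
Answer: Rational(-4456, 443) ≈ -10.059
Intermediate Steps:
Function('v')(W) = Mul(-5, W) (Function('v')(W) = Mul(Mul(-1, W), 5) = Mul(-5, W))
d = Rational(-21, 8) (d = Mul(3, Add(Mul(2, Pow(2, -1)), Mul(-15, Pow(8, -1)))) = Mul(3, Add(Mul(2, Rational(1, 2)), Mul(-15, Rational(1, 8)))) = Mul(3, Add(1, Rational(-15, 8))) = Mul(3, Rational(-7, 8)) = Rational(-21, 8) ≈ -2.6250)
Function('N')(R, c) = Add(Mul(-5, R), Mul(Rational(-21, 8), c)) (Function('N')(R, c) = Add(Mul(Rational(-21, 8), c), Mul(-5, R)) = Add(Mul(-5, R), Mul(Rational(-21, 8), c)))
Mul(557, Pow(Function('N')(20, -17), -1)) = Mul(557, Pow(Add(Mul(-5, 20), Mul(Rational(-21, 8), -17)), -1)) = Mul(557, Pow(Add(-100, Rational(357, 8)), -1)) = Mul(557, Pow(Rational(-443, 8), -1)) = Mul(557, Rational(-8, 443)) = Rational(-4456, 443)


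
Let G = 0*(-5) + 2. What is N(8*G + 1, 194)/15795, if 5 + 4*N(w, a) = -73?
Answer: -1/810 ≈ -0.0012346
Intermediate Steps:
G = 2 (G = 0 + 2 = 2)
N(w, a) = -39/2 (N(w, a) = -5/4 + (1/4)*(-73) = -5/4 - 73/4 = -39/2)
N(8*G + 1, 194)/15795 = -39/2/15795 = -39/2*1/15795 = -1/810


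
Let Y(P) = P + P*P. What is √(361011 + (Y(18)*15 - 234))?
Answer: √365907 ≈ 604.90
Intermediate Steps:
Y(P) = P + P²
√(361011 + (Y(18)*15 - 234)) = √(361011 + ((18*(1 + 18))*15 - 234)) = √(361011 + ((18*19)*15 - 234)) = √(361011 + (342*15 - 234)) = √(361011 + (5130 - 234)) = √(361011 + 4896) = √365907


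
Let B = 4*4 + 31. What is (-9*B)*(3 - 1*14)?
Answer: 4653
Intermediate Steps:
B = 47 (B = 16 + 31 = 47)
(-9*B)*(3 - 1*14) = (-9*47)*(3 - 1*14) = -423*(3 - 14) = -423*(-11) = 4653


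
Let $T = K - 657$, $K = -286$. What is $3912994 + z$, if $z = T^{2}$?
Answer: $4802243$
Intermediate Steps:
$T = -943$ ($T = -286 - 657 = -943$)
$z = 889249$ ($z = \left(-943\right)^{2} = 889249$)
$3912994 + z = 3912994 + 889249 = 4802243$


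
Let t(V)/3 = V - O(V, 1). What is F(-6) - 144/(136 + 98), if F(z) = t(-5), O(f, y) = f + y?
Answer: -47/13 ≈ -3.6154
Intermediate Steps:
t(V) = -3 (t(V) = 3*(V - (V + 1)) = 3*(V - (1 + V)) = 3*(V + (-1 - V)) = 3*(-1) = -3)
F(z) = -3
F(-6) - 144/(136 + 98) = -3 - 144/(136 + 98) = -3 - 144/234 = -3 - 144*1/234 = -3 - 8/13 = -47/13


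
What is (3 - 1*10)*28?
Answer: -196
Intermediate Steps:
(3 - 1*10)*28 = (3 - 10)*28 = -7*28 = -196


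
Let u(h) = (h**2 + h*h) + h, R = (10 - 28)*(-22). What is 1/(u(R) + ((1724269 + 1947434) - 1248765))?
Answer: 1/2736966 ≈ 3.6537e-7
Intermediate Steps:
R = 396 (R = -18*(-22) = 396)
u(h) = h + 2*h**2 (u(h) = (h**2 + h**2) + h = 2*h**2 + h = h + 2*h**2)
1/(u(R) + ((1724269 + 1947434) - 1248765)) = 1/(396*(1 + 2*396) + ((1724269 + 1947434) - 1248765)) = 1/(396*(1 + 792) + (3671703 - 1248765)) = 1/(396*793 + 2422938) = 1/(314028 + 2422938) = 1/2736966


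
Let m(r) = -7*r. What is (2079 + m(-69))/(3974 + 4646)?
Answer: 1281/4310 ≈ 0.29722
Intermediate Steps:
(2079 + m(-69))/(3974 + 4646) = (2079 - 7*(-69))/(3974 + 4646) = (2079 + 483)/8620 = 2562*(1/8620) = 1281/4310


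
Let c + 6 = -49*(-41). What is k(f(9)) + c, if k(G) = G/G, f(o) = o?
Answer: 2004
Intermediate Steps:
c = 2003 (c = -6 - 49*(-41) = -6 + 2009 = 2003)
k(G) = 1
k(f(9)) + c = 1 + 2003 = 2004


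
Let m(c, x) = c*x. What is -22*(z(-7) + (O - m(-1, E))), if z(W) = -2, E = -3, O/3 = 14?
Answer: -814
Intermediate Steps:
O = 42 (O = 3*14 = 42)
-22*(z(-7) + (O - m(-1, E))) = -22*(-2 + (42 - (-1)*(-3))) = -22*(-2 + (42 - 1*3)) = -22*(-2 + (42 - 3)) = -22*(-2 + 39) = -22*37 = -814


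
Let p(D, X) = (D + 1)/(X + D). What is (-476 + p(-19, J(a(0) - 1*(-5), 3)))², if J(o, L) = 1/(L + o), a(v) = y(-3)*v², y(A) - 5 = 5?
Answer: 5145479824/22801 ≈ 2.2567e+5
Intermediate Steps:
y(A) = 10 (y(A) = 5 + 5 = 10)
a(v) = 10*v²
p(D, X) = (1 + D)/(D + X)
(-476 + p(-19, J(a(0) - 1*(-5), 3)))² = (-476 + (1 - 19)/(-19 + 1/(3 + (10*0² - 1*(-5)))))² = (-476 - 18/(-19 + 1/(3 + (10*0 + 5))))² = (-476 - 18/(-19 + 1/(3 + (0 + 5))))² = (-476 - 18/(-19 + 1/(3 + 5)))² = (-476 - 18/(-19 + 1/8))² = (-476 - 18/(-19 + ⅛))² = (-476 - 18/(-151/8))² = (-476 - 8/151*(-18))² = (-476 + 144/151)² = (-71732/151)² = 5145479824/22801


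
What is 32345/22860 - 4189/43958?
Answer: 132606097/100487988 ≈ 1.3196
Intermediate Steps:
32345/22860 - 4189/43958 = 32345*(1/22860) - 4189*1/43958 = 6469/4572 - 4189/43958 = 132606097/100487988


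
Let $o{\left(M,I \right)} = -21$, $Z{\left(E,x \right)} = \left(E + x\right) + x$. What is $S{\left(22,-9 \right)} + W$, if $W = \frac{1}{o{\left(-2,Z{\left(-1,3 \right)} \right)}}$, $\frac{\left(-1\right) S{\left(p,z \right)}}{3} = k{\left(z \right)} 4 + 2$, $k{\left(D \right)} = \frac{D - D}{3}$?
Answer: $- \frac{127}{21} \approx -6.0476$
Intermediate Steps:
$k{\left(D \right)} = 0$ ($k{\left(D \right)} = 0 \cdot \frac{1}{3} = 0$)
$Z{\left(E,x \right)} = E + 2 x$
$S{\left(p,z \right)} = -6$ ($S{\left(p,z \right)} = - 3 \left(0 \cdot 4 + 2\right) = - 3 \left(0 + 2\right) = \left(-3\right) 2 = -6$)
$W = - \frac{1}{21}$ ($W = \frac{1}{-21} = - \frac{1}{21} \approx -0.047619$)
$S{\left(22,-9 \right)} + W = -6 - \frac{1}{21} = - \frac{127}{21}$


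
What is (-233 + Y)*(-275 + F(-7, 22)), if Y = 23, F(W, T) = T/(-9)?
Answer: 174790/3 ≈ 58263.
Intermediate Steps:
F(W, T) = -T/9 (F(W, T) = T*(-⅑) = -T/9)
(-233 + Y)*(-275 + F(-7, 22)) = (-233 + 23)*(-275 - ⅑*22) = -210*(-275 - 22/9) = -210*(-2497/9) = 174790/3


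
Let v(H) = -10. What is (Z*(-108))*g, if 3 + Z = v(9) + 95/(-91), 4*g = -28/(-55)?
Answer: 138024/715 ≈ 193.04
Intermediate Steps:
g = 7/55 (g = (-28/(-55))/4 = (-28*(-1/55))/4 = (¼)*(28/55) = 7/55 ≈ 0.12727)
Z = -1278/91 (Z = -3 + (-10 + 95/(-91)) = -3 + (-10 + 95*(-1/91)) = -3 + (-10 - 95/91) = -3 - 1005/91 = -1278/91 ≈ -14.044)
(Z*(-108))*g = -1278/91*(-108)*(7/55) = (138024/91)*(7/55) = 138024/715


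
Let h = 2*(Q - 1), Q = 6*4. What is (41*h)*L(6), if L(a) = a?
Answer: 11316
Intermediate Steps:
Q = 24
h = 46 (h = 2*(24 - 1) = 2*23 = 46)
(41*h)*L(6) = (41*46)*6 = 1886*6 = 11316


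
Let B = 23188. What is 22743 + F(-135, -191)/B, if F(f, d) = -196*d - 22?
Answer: 263701049/11594 ≈ 22745.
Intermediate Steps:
F(f, d) = -22 - 196*d
22743 + F(-135, -191)/B = 22743 + (-22 - 196*(-191))/23188 = 22743 + (-22 + 37436)*(1/23188) = 22743 + 37414*(1/23188) = 22743 + 18707/11594 = 263701049/11594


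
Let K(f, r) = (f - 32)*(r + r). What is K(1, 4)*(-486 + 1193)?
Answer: -175336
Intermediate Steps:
K(f, r) = 2*r*(-32 + f) (K(f, r) = (-32 + f)*(2*r) = 2*r*(-32 + f))
K(1, 4)*(-486 + 1193) = (2*4*(-32 + 1))*(-486 + 1193) = (2*4*(-31))*707 = -248*707 = -175336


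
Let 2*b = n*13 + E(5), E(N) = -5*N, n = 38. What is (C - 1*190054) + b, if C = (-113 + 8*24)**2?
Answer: -367157/2 ≈ -1.8358e+5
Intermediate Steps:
C = 6241 (C = (-113 + 192)**2 = 79**2 = 6241)
b = 469/2 (b = (38*13 - 5*5)/2 = (494 - 25)/2 = (1/2)*469 = 469/2 ≈ 234.50)
(C - 1*190054) + b = (6241 - 1*190054) + 469/2 = (6241 - 190054) + 469/2 = -183813 + 469/2 = -367157/2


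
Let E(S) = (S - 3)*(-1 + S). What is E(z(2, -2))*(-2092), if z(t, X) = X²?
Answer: -6276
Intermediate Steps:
E(S) = (-1 + S)*(-3 + S) (E(S) = (-3 + S)*(-1 + S) = (-1 + S)*(-3 + S))
E(z(2, -2))*(-2092) = (3 + ((-2)²)² - 4*(-2)²)*(-2092) = (3 + 4² - 4*4)*(-2092) = (3 + 16 - 16)*(-2092) = 3*(-2092) = -6276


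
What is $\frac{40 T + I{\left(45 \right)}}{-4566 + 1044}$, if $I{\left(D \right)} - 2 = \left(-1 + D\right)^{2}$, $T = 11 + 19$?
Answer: $- \frac{523}{587} \approx -0.89097$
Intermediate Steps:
$T = 30$
$I{\left(D \right)} = 2 + \left(-1 + D\right)^{2}$
$\frac{40 T + I{\left(45 \right)}}{-4566 + 1044} = \frac{40 \cdot 30 + \left(2 + \left(-1 + 45\right)^{2}\right)}{-4566 + 1044} = \frac{1200 + \left(2 + 44^{2}\right)}{-3522} = \left(1200 + \left(2 + 1936\right)\right) \left(- \frac{1}{3522}\right) = \left(1200 + 1938\right) \left(- \frac{1}{3522}\right) = 3138 \left(- \frac{1}{3522}\right) = - \frac{523}{587}$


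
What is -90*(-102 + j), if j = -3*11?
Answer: 12150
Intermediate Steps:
j = -33
-90*(-102 + j) = -90*(-102 - 33) = -90*(-135) = 12150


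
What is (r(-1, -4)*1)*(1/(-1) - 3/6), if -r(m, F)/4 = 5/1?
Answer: 30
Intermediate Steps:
r(m, F) = -20 (r(m, F) = -20/1 = -20)
(r(-1, -4)*1)*(1/(-1) - 3/6) = (-20*1)*(1/(-1) - 3/6) = -20*(1*(-1) - 3*1/6) = -20*(-1 - 1/2) = -20*(-3/2) = 30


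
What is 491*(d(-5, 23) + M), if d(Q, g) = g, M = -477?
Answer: -222914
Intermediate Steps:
491*(d(-5, 23) + M) = 491*(23 - 477) = 491*(-454) = -222914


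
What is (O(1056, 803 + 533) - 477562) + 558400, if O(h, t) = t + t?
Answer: 83510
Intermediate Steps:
O(h, t) = 2*t
(O(1056, 803 + 533) - 477562) + 558400 = (2*(803 + 533) - 477562) + 558400 = (2*1336 - 477562) + 558400 = (2672 - 477562) + 558400 = -474890 + 558400 = 83510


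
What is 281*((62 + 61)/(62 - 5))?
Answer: 11521/19 ≈ 606.37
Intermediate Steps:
281*((62 + 61)/(62 - 5)) = 281*(123/57) = 281*(123*(1/57)) = 281*(41/19) = 11521/19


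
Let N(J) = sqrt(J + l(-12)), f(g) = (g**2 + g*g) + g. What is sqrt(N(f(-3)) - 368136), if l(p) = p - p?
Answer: sqrt(-368136 + sqrt(15)) ≈ 606.74*I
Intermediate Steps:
l(p) = 0
f(g) = g + 2*g**2 (f(g) = (g**2 + g**2) + g = 2*g**2 + g = g + 2*g**2)
N(J) = sqrt(J) (N(J) = sqrt(J + 0) = sqrt(J))
sqrt(N(f(-3)) - 368136) = sqrt(sqrt(-3*(1 + 2*(-3))) - 368136) = sqrt(sqrt(-3*(1 - 6)) - 368136) = sqrt(sqrt(-3*(-5)) - 368136) = sqrt(sqrt(15) - 368136) = sqrt(-368136 + sqrt(15))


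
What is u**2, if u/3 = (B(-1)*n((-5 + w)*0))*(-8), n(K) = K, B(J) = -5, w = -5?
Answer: 0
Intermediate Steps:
u = 0 (u = 3*(-5*(-5 - 5)*0*(-8)) = 3*(-(-50)*0*(-8)) = 3*(-5*0*(-8)) = 3*(0*(-8)) = 3*0 = 0)
u**2 = 0**2 = 0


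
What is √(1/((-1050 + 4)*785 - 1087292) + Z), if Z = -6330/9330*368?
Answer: I*√87948895538778164754/593513022 ≈ 15.801*I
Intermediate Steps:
Z = -77648/311 (Z = -6330*1/9330*368 = -211/311*368 = -77648/311 ≈ -249.67)
√(1/((-1050 + 4)*785 - 1087292) + Z) = √(1/((-1050 + 4)*785 - 1087292) - 77648/311) = √(1/(-1046*785 - 1087292) - 77648/311) = √(1/(-821110 - 1087292) - 77648/311) = √(1/(-1908402) - 77648/311) = √(-1/1908402 - 77648/311) = √(-148183598807/593513022) = I*√87948895538778164754/593513022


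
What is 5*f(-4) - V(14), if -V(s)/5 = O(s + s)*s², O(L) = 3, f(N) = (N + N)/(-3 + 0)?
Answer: 8860/3 ≈ 2953.3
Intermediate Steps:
f(N) = -2*N/3 (f(N) = (2*N)/(-3) = (2*N)*(-⅓) = -2*N/3)
V(s) = -15*s²
5*f(-4) - V(14) = 5*(-⅔*(-4)) - (-15)*14² = 5*(8/3) - (-15)*196 = 40/3 - 1*(-2940) = 40/3 + 2940 = 8860/3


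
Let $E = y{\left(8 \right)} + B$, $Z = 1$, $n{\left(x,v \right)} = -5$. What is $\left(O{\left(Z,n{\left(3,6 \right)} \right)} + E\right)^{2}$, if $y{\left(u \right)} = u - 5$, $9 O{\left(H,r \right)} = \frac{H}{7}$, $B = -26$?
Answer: $\frac{2096704}{3969} \approx 528.27$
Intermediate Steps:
$O{\left(H,r \right)} = \frac{H}{63}$ ($O{\left(H,r \right)} = \frac{H \frac{1}{7}}{9} = \frac{\frac{1}{7} H}{9} = \frac{H}{63}$)
$y{\left(u \right)} = -5 + u$
$E = -23$ ($E = \left(-5 + 8\right) - 26 = 3 - 26 = -23$)
$\left(O{\left(Z,n{\left(3,6 \right)} \right)} + E\right)^{2} = \left(\frac{1}{63} \cdot 1 - 23\right)^{2} = \left(\frac{1}{63} - 23\right)^{2} = \left(- \frac{1448}{63}\right)^{2} = \frac{2096704}{3969}$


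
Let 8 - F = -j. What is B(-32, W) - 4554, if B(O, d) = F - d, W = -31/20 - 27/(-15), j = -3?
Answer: -18197/4 ≈ -4549.3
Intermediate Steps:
W = ¼ (W = -31*1/20 - 27*(-1/15) = -31/20 + 9/5 = ¼ ≈ 0.25000)
F = 5 (F = 8 - (-1)*(-3) = 8 - 1*3 = 8 - 3 = 5)
B(O, d) = 5 - d
B(-32, W) - 4554 = (5 - 1*¼) - 4554 = (5 - ¼) - 4554 = 19/4 - 4554 = -18197/4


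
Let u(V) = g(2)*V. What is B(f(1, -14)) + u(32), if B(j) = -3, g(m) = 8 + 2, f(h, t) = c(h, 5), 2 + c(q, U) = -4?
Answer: 317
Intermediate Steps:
c(q, U) = -6 (c(q, U) = -2 - 4 = -6)
f(h, t) = -6
g(m) = 10
u(V) = 10*V
B(f(1, -14)) + u(32) = -3 + 10*32 = -3 + 320 = 317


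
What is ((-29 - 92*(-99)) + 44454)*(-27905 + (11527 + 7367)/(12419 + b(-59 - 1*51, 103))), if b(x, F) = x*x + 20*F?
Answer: -39703718450833/26579 ≈ -1.4938e+9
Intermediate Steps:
b(x, F) = x² + 20*F
((-29 - 92*(-99)) + 44454)*(-27905 + (11527 + 7367)/(12419 + b(-59 - 1*51, 103))) = ((-29 - 92*(-99)) + 44454)*(-27905 + (11527 + 7367)/(12419 + ((-59 - 1*51)² + 20*103))) = ((-29 + 9108) + 44454)*(-27905 + 18894/(12419 + ((-59 - 51)² + 2060))) = (9079 + 44454)*(-27905 + 18894/(12419 + ((-110)² + 2060))) = 53533*(-27905 + 18894/(12419 + (12100 + 2060))) = 53533*(-27905 + 18894/(12419 + 14160)) = 53533*(-27905 + 18894/26579) = 53533*(-741668101/26579) = -39703718450833/26579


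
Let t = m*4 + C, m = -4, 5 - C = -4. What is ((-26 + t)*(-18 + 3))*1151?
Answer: 569745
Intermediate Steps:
C = 9 (C = 5 - 1*(-4) = 5 + 4 = 9)
t = -7 (t = -4*4 + 9 = -16 + 9 = -7)
((-26 + t)*(-18 + 3))*1151 = ((-26 - 7)*(-18 + 3))*1151 = -33*(-15)*1151 = 495*1151 = 569745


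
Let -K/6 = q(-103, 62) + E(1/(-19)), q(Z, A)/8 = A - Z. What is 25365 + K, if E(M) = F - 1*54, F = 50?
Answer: 17469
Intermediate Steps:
E(M) = -4 (E(M) = 50 - 1*54 = 50 - 54 = -4)
q(Z, A) = -8*Z + 8*A (q(Z, A) = 8*(A - Z) = -8*Z + 8*A)
K = -7896 (K = -6*((-8*(-103) + 8*62) - 4) = -6*((824 + 496) - 4) = -6*(1320 - 4) = -6*1316 = -7896)
25365 + K = 25365 - 7896 = 17469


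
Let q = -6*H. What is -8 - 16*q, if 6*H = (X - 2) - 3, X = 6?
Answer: 8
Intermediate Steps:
H = ⅙ (H = ((6 - 2) - 3)/6 = (4 - 3)/6 = (⅙)*1 = ⅙ ≈ 0.16667)
q = -1 (q = -6*⅙ = -1)
-8 - 16*q = -8 - 16*(-1) = -8 + 16 = 8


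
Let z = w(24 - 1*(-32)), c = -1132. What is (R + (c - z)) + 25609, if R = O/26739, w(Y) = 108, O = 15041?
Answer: 651617732/26739 ≈ 24370.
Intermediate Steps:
z = 108
R = 15041/26739 ≈ 0.56251
(R + (c - z)) + 25609 = (15041/26739 + (-1132 - 1*108)) + 25609 = (15041/26739 + (-1132 - 108)) + 25609 = (15041/26739 - 1240) + 25609 = -33141319/26739 + 25609 = 651617732/26739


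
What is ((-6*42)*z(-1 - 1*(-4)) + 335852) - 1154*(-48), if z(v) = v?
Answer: 390488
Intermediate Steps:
((-6*42)*z(-1 - 1*(-4)) + 335852) - 1154*(-48) = ((-6*42)*(-1 - 1*(-4)) + 335852) - 1154*(-48) = (-252*(-1 + 4) + 335852) + 55392 = (-252*3 + 335852) + 55392 = (-756 + 335852) + 55392 = 335096 + 55392 = 390488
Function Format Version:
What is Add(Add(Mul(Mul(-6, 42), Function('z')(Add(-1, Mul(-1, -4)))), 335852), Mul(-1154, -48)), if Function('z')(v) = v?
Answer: 390488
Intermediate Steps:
Add(Add(Mul(Mul(-6, 42), Function('z')(Add(-1, Mul(-1, -4)))), 335852), Mul(-1154, -48)) = Add(Add(Mul(Mul(-6, 42), Add(-1, Mul(-1, -4))), 335852), Mul(-1154, -48)) = Add(Add(Mul(-252, Add(-1, 4)), 335852), 55392) = Add(Add(Mul(-252, 3), 335852), 55392) = Add(Add(-756, 335852), 55392) = Add(335096, 55392) = 390488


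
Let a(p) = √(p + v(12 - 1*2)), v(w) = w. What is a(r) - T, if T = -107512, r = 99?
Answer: 107512 + √109 ≈ 1.0752e+5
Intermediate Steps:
a(p) = √(10 + p) (a(p) = √(p + (12 - 1*2)) = √(p + (12 - 2)) = √(p + 10) = √(10 + p))
a(r) - T = √(10 + 99) - 1*(-107512) = √109 + 107512 = 107512 + √109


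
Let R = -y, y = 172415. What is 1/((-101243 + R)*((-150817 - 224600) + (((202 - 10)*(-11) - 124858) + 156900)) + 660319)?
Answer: 1/94545941765 ≈ 1.0577e-11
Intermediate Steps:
R = -172415 (R = -1*172415 = -172415)
1/((-101243 + R)*((-150817 - 224600) + (((202 - 10)*(-11) - 124858) + 156900)) + 660319) = 1/((-101243 - 172415)*((-150817 - 224600) + (((202 - 10)*(-11) - 124858) + 156900)) + 660319) = 1/(-273658*(-375417 + ((192*(-11) - 124858) + 156900)) + 660319) = 1/(-273658*(-375417 + ((-2112 - 124858) + 156900)) + 660319) = 1/(-273658*(-375417 + (-126970 + 156900)) + 660319) = 1/(-273658*(-375417 + 29930) + 660319) = 1/(-273658*(-345487) + 660319) = 1/(94545281446 + 660319) = 1/94545941765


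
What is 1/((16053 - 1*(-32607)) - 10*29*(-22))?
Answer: 1/55040 ≈ 1.8169e-5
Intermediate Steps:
1/((16053 - 1*(-32607)) - 10*29*(-22)) = 1/((16053 + 32607) - 290*(-22)) = 1/(48660 + 6380) = 1/55040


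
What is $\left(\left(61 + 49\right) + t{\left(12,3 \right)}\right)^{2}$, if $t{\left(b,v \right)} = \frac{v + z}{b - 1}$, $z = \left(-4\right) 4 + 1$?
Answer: $\frac{1435204}{121} \approx 11861.0$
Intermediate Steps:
$z = -15$ ($z = -16 + 1 = -15$)
$t{\left(b,v \right)} = \frac{-15 + v}{-1 + b}$ ($t{\left(b,v \right)} = \frac{v - 15}{b - 1} = \frac{-15 + v}{-1 + b}$)
$\left(\left(61 + 49\right) + t{\left(12,3 \right)}\right)^{2} = \left(\left(61 + 49\right) + \frac{-15 + 3}{-1 + 12}\right)^{2} = \left(110 + \frac{1}{11} \left(-12\right)\right)^{2} = \left(110 - \frac{12}{11}\right)^{2} = \left(\frac{1198}{11}\right)^{2} = \frac{1435204}{121}$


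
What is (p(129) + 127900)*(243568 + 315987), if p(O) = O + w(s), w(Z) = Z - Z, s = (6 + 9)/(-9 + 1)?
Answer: 71639267095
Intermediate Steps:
s = -15/8 (s = 15/(-8) = 15*(-⅛) = -15/8 ≈ -1.8750)
w(Z) = 0
p(O) = O (p(O) = O + 0 = O)
(p(129) + 127900)*(243568 + 315987) = (129 + 127900)*(243568 + 315987) = 128029*559555 = 71639267095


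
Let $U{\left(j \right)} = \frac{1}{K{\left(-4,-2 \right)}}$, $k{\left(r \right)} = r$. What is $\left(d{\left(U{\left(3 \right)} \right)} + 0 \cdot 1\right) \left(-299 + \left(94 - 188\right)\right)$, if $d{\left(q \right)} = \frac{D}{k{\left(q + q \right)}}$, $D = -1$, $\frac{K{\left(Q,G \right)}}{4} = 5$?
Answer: $3930$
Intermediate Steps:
$K{\left(Q,G \right)} = 20$ ($K{\left(Q,G \right)} = 4 \cdot 5 = 20$)
$U{\left(j \right)} = \frac{1}{20}$
$d{\left(q \right)} = - \frac{1}{2 q}$ ($d{\left(q \right)} = - \frac{1}{q + q} = - \frac{1}{2 q}$)
$\left(d{\left(U{\left(3 \right)} \right)} + 0 \cdot 1\right) \left(-299 + \left(94 - 188\right)\right) = \left(- \frac{\frac{1}{\frac{1}{20}}}{2} + 0 \cdot 1\right) \left(-299 + \left(94 - 188\right)\right) = \left(\left(- \frac{1}{2}\right) 20 + 0\right) \left(-299 - 94\right) = \left(-10 + 0\right) \left(-393\right) = \left(-10\right) \left(-393\right) = 3930$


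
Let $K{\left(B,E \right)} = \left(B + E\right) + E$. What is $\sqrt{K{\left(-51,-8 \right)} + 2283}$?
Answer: $2 \sqrt{554} \approx 47.074$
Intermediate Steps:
$K{\left(B,E \right)} = B + 2 E$
$\sqrt{K{\left(-51,-8 \right)} + 2283} = \sqrt{\left(-51 + 2 \left(-8\right)\right) + 2283} = \sqrt{\left(-51 - 16\right) + 2283} = \sqrt{-67 + 2283} = \sqrt{2216} = 2 \sqrt{554}$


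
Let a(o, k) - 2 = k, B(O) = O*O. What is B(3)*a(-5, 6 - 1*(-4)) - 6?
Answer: 102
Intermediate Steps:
B(O) = O²
a(o, k) = 2 + k
B(3)*a(-5, 6 - 1*(-4)) - 6 = 3²*(2 + (6 - 1*(-4))) - 6 = 9*(2 + (6 + 4)) - 6 = 9*(2 + 10) - 6 = 9*12 - 6 = 108 - 6 = 102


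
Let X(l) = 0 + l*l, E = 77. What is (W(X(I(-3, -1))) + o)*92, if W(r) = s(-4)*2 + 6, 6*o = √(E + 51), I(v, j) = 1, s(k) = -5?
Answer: -368 + 368*√2/3 ≈ -194.52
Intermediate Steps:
X(l) = l² (X(l) = 0 + l² = l²)
o = 4*√2/3 (o = √(77 + 51)/6 = √128/6 = (8*√2)/6 = 4*√2/3 ≈ 1.8856)
W(r) = -4 (W(r) = -5*2 + 6 = -10 + 6 = -4)
(W(X(I(-3, -1))) + o)*92 = (-4 + 4*√2/3)*92 = -368 + 368*√2/3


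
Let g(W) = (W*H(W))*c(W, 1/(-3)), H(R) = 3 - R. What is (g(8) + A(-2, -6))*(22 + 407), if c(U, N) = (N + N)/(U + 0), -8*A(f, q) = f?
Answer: 6149/4 ≈ 1537.3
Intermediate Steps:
A(f, q) = -f/8
c(U, N) = 2*N/U (c(U, N) = (2*N)/U = 2*N/U)
g(W) = -2 + 2*W/3 (g(W) = (W*(3 - W))*(2/(-3*W)) = (W*(3 - W))*(2*(-1/3)/W) = (W*(3 - W))*(-2/(3*W)) = -2 + 2*W/3)
(g(8) + A(-2, -6))*(22 + 407) = ((-2 + (2/3)*8) - 1/8*(-2))*(22 + 407) = ((-2 + 16/3) + 1/4)*429 = (10/3 + 1/4)*429 = (43/12)*429 = 6149/4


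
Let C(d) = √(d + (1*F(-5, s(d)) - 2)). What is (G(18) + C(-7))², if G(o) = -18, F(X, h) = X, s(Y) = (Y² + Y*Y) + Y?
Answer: (18 - I*√14)² ≈ 310.0 - 134.7*I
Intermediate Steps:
s(Y) = Y + 2*Y² (s(Y) = (Y² + Y²) + Y = 2*Y² + Y = Y + 2*Y²)
C(d) = √(-7 + d) (C(d) = √(d + (1*(-5) - 2)) = √(d + (-5 - 2)) = √(d - 7) = √(-7 + d))
(G(18) + C(-7))² = (-18 + √(-7 - 7))² = (-18 + √(-14))² = (-18 + I*√14)²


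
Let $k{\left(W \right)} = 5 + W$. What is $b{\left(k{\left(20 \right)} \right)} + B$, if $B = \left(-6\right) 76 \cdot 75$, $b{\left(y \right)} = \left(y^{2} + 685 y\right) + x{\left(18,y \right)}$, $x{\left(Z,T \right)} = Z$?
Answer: $-16432$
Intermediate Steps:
$b{\left(y \right)} = 18 + y^{2} + 685 y$ ($b{\left(y \right)} = \left(y^{2} + 685 y\right) + 18 = 18 + y^{2} + 685 y$)
$B = -34200$ ($B = \left(-456\right) 75 = -34200$)
$b{\left(k{\left(20 \right)} \right)} + B = \left(18 + \left(5 + 20\right)^{2} + 685 \left(5 + 20\right)\right) - 34200 = \left(18 + 25^{2} + 685 \cdot 25\right) - 34200 = \left(18 + 625 + 17125\right) - 34200 = 17768 - 34200 = -16432$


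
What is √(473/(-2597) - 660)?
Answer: I*√90868129/371 ≈ 25.694*I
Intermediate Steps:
√(473/(-2597) - 660) = √(473*(-1/2597) - 660) = √(-473/2597 - 660) = √(-1714493/2597) = I*√90868129/371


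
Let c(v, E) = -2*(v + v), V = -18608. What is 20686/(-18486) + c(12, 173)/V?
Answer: -12001180/10749609 ≈ -1.1164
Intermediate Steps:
c(v, E) = -4*v
20686/(-18486) + c(12, 173)/V = 20686/(-18486) - 4*12/(-18608) = 20686*(-1/18486) - 48*(-1/18608) = -10343/9243 + 3/1163 = -12001180/10749609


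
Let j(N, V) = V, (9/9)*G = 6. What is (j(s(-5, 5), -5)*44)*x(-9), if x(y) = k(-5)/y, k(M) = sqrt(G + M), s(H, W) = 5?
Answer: 220/9 ≈ 24.444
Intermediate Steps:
G = 6
k(M) = sqrt(6 + M)
x(y) = 1/y (x(y) = sqrt(6 - 5)/y = sqrt(1)/y = 1/y)
(j(s(-5, 5), -5)*44)*x(-9) = -5*44/(-9) = -220*(-1/9) = 220/9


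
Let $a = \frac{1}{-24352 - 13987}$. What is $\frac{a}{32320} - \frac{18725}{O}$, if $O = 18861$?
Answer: $- \frac{23202456106861}{23370975929280} \approx -0.99279$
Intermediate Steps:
$a = - \frac{1}{38339}$ ($a = \frac{1}{-38339} = - \frac{1}{38339} \approx -2.6083 \cdot 10^{-5}$)
$\frac{a}{32320} - \frac{18725}{O} = - \frac{1}{38339 \cdot 32320} - \frac{18725}{18861} = \left(- \frac{1}{38339}\right) \frac{1}{32320} - \frac{18725}{18861} = - \frac{1}{1239116480} - \frac{18725}{18861} = - \frac{23202456106861}{23370975929280}$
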